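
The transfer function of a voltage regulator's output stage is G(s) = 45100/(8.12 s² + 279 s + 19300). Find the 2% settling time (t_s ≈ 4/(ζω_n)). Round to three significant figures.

Dividing through by 8.12: denominator becomes s² + 34.36 s + 2377.
So ω_n = √2377 = 48.8 rad/s and ζ = 34.36/(2·48.8) = 0.352.
t_s ≈ 4/(ζω_n) = 0.233 s.

t_s ≈ 0.233 s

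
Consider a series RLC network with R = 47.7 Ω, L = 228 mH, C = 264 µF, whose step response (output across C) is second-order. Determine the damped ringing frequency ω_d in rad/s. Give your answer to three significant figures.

ω_d ≈ 75.3 rad/s

For a series RLC circuit (capacitor voltage as output), ω_n = 1/√(LC) = 1/√(228 mH · 264 µF) = 129 rad/s.
ζ = (R/2)·√(C/L) = (47.7/2)·√(264 µF/228 mH) = 0.812.
ω_d = ω_n√(1−ζ²) = 75.3 rad/s.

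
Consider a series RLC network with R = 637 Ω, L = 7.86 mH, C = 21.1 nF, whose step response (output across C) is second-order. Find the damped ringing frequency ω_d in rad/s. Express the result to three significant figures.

For a series RLC circuit (capacitor voltage as output), ω_n = 1/√(LC) = 1/√(7.86 mH · 21.1 nF) = 77700 rad/s.
ζ = (R/2)·√(C/L) = (637/2)·√(21.1 nF/7.86 mH) = 0.522.
ω_d = 77700·√(1 − 0.522²) = 66200 rad/s.

ω_d ≈ 66200 rad/s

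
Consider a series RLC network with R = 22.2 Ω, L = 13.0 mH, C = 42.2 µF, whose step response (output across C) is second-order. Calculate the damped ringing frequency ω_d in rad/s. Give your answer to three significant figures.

ω_d ≈ 1050 rad/s

For a series RLC circuit (capacitor voltage as output), ω_n = 1/√(LC) = 1/√(13.0 mH · 42.2 µF) = 1350 rad/s.
ζ = (R/2)·√(C/L) = (22.2/2)·√(42.2 µF/13.0 mH) = 0.632.
ω_d = ω_n√(1−ζ²) = 1050 rad/s.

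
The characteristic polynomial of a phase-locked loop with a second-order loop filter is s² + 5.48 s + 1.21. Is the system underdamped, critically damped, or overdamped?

overdamped

a² − 4b = 25 > 0 (two distinct real roots); the system is overdamped.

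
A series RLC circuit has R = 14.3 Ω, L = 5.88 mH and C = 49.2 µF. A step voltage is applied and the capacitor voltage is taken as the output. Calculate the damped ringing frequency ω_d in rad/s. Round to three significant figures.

For a series RLC circuit (capacitor voltage as output), ω_n = 1/√(LC) = 1/√(5.88 mH · 49.2 µF) = 1860 rad/s.
ζ = (R/2)·√(C/L) = (14.3/2)·√(49.2 µF/5.88 mH) = 0.654.
ω_d = 1860·√(1 − 0.654²) = 1410 rad/s.

ω_d ≈ 1410 rad/s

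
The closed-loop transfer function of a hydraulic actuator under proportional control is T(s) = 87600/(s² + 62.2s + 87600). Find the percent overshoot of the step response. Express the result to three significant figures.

%OS ≈ 71.8%

Comparing the denominator to s² + 2ζω_n s + ω_n²: ω_n = √87600 = 296 rad/s, and 2ζω_n = 62.2 so ζ = 62.2/(2·296) = 0.105.
%OS = 100 e^{−πζ/√(1−ζ²)} with ζ = 0.105 gives 71.8%.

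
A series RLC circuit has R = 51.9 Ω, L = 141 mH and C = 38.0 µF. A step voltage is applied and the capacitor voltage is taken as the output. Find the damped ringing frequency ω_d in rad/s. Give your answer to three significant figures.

ω_d ≈ 391 rad/s

For a series RLC circuit (capacitor voltage as output), ω_n = 1/√(LC) = 1/√(141 mH · 38.0 µF) = 432 rad/s.
ζ = (R/2)·√(C/L) = (51.9/2)·√(38.0 µF/141 mH) = 0.426.
ω_d = 432·√(1 − 0.426²) = 391 rad/s.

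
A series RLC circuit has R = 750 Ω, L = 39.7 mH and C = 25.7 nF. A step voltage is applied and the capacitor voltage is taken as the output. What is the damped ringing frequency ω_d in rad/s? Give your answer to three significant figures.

ω_d ≈ 29800 rad/s

For a series RLC circuit (capacitor voltage as output), ω_n = 1/√(LC) = 1/√(39.7 mH · 25.7 nF) = 31300 rad/s.
ζ = (R/2)·√(C/L) = (750/2)·√(25.7 nF/39.7 mH) = 0.302.
ω_d = 31300·√(1 − 0.302²) = 29800 rad/s.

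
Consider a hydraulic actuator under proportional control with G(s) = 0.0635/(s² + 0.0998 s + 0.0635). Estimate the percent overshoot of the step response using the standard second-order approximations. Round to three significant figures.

%OS ≈ 53.0%

Matching coefficients with s² + 2ζω_n s + ω_n² gives ω_n² = 0.0635 ⇒ ω_n = 0.252 rad/s, and ζ = 0.0998/(2ω_n) = 0.198.
Overshoot: exp(−π·0.198/√(1−0.198²)) = 0.530, i.e. 53.0%.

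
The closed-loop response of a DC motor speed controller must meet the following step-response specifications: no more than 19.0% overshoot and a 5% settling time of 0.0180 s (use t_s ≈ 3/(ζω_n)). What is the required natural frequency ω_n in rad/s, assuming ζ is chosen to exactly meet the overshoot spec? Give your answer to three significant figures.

Inverting the overshoot relation: ζ = |ln 0.190|/√(π² + ln²0.190) = 0.467.
Then ω_n = 3/(ζ t_s) = 3/(0.467 × 0.0180) = 357 rad/s.

ω_n ≈ 357 rad/s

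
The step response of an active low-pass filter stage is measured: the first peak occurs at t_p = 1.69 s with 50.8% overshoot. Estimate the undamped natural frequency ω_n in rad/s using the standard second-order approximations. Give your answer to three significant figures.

ω_n ≈ 1.90 rad/s

ζ from %OS: ζ = |ln 0.508|/√(π²+ln²0.508) = 0.211.
t_p = π/ω_d ⇒ ω_d = 1.86 rad/s; then ω_n = ω_d/√(1−ζ²) = 1.90 rad/s.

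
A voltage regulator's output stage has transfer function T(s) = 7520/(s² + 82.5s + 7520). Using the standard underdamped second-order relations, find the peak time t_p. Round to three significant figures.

t_p ≈ 0.0412 s

Matching coefficients with s² + 2ζω_n s + ω_n² gives ω_n² = 7520 ⇒ ω_n = 86.7 rad/s, and ζ = 82.5/(2ω_n) = 0.476.
ω_d = 86.7·√(1 − 0.476²) = 76.3 rad/s. Then t_p = π/ω_d = 0.0412 s.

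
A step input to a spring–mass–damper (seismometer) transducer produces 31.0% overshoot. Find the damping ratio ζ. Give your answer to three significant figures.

ζ ≈ 0.349

ζ = −ln(OS)/√(π² + (ln OS)²). With OS = 0.310, ln OS = −1.171 and ζ = 1.171/3.353 = 0.349.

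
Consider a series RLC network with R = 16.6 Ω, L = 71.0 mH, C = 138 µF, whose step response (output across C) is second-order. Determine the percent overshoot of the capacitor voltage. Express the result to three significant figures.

For a series RLC circuit (capacitor voltage as output), ω_n = 1/√(LC) = 1/√(71.0 mH · 138 µF) = 319 rad/s.
ζ = (R/2)·√(C/L) = (16.6/2)·√(138 µF/71.0 mH) = 0.366.
%OS = 100 e^{−πζ/√(1−ζ²)} with ζ = 0.366 gives 29.1%.

%OS ≈ 29.1%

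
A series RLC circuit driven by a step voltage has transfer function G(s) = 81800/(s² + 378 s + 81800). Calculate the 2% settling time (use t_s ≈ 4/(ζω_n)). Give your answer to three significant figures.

ω_n = √81800 = 286 rad/s; ζ = 378/(2·286) = 0.661.
t_s ≈ 4/(ζω_n) = 4/(0.661·286) = 0.0212 s.

t_s ≈ 0.0212 s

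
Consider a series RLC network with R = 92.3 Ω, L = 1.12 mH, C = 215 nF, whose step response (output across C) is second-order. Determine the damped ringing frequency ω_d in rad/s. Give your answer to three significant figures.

ω_d ≈ 49500 rad/s

For a series RLC circuit (capacitor voltage as output), ω_n = 1/√(LC) = 1/√(1.12 mH · 215 nF) = 64400 rad/s.
ζ = (R/2)·√(C/L) = (92.3/2)·√(215 nF/1.12 mH) = 0.639.
ω_d = 64400·√(1 − 0.639²) = 49500 rad/s.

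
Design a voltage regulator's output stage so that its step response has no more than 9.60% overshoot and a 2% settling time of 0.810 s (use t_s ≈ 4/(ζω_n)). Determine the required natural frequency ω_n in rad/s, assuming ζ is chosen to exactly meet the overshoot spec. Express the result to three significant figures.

ω_n ≈ 8.26 rad/s

Inverting the overshoot relation: ζ = |ln 0.0960|/√(π² + ln²0.0960) = 0.598.
From t_s ≈ 4/(ζω_n): ω_n = 4/(ζ·t_s) = 4/(0.598·0.810) = 8.26 rad/s.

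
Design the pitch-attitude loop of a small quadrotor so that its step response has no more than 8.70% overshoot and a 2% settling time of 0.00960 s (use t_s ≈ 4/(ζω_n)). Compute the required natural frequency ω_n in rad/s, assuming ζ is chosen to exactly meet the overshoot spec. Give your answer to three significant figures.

From %OS = 100·exp(−πζ/√(1−ζ²)), invert to get ζ = −ln(OS)/√(π² + ln²(OS)) with OS = 0.0870.
−ln 0.0870 = 2.442, so ζ = 2.442/√(π² + 5.963) = 0.614.
From t_s ≈ 4/(ζω_n): ω_n = 4/(ζ·t_s) = 4/(0.614·0.00960) = 679 rad/s.

ω_n ≈ 679 rad/s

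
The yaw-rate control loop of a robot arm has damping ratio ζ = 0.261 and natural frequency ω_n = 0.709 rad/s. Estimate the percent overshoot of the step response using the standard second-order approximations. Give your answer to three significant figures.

For an underdamped second-order system, %OS = 100·exp(−πζ/√(1−ζ²)).
πζ/√(1−ζ²) = π·0.261/√(1−0.0681) = 0.8494, so %OS = 100·e^(−0.8494) = 42.8%.

%OS ≈ 42.8%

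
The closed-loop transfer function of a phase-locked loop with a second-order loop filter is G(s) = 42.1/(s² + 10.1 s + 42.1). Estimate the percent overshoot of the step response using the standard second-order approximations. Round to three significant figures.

Matching coefficients with s² + 2ζω_n s + ω_n² gives ω_n² = 42.1 ⇒ ω_n = 6.49 rad/s, and ζ = 10.1/(2ω_n) = 0.778.
%OS = 100 e^{−πζ/√(1−ζ²)} with ζ = 0.778 gives 2.04%.

%OS ≈ 2.04%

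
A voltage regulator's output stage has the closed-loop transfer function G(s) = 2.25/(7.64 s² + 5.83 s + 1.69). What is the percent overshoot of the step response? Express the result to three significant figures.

%OS ≈ 1.28%

Dividing through by 7.64: denominator becomes s² + 0.7631 s + 0.2212.
So ω_n = √0.2212 = 0.470 rad/s and ζ = 0.7631/(2·0.470) = 0.811.
%OS = 100·exp(−πζ/√(1−ζ²)) = 1.28%.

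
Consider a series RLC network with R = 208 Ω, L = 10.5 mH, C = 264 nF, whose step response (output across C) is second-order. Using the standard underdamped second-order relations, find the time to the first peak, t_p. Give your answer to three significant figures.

t_p ≈ 0.000194 s

For a series RLC circuit (capacitor voltage as output), ω_n = 1/√(LC) = 1/√(10.5 mH · 264 nF) = 19000 rad/s.
ζ = (R/2)·√(C/L) = (208/2)·√(264 nF/10.5 mH) = 0.521.
ω_d = ω_n√(1−ζ²) = 16200 rad/s. t_p = π/ω_d = 0.000194 s.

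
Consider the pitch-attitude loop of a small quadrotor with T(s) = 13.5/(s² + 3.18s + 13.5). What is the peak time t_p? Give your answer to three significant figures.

t_p ≈ 0.948 s

Comparing the denominator to s² + 2ζω_n s + ω_n²: ω_n = √13.5 = 3.67 rad/s, and 2ζω_n = 3.18 so ζ = 3.18/(2·3.67) = 0.433.
The damped frequency ω_d = ω_n√(1−ζ²) = 3.31 rad/s. Then t_p = π/ω_d = 0.948 s.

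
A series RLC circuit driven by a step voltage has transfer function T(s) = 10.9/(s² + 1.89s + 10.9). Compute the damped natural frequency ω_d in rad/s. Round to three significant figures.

ω_d ≈ 3.16 rad/s

ω_n = √10.9 = 3.30 rad/s; ζ = 1.89/(2·3.30) = 0.286.
ω_d = 3.30·√(1 − 0.286²) = 3.16 rad/s.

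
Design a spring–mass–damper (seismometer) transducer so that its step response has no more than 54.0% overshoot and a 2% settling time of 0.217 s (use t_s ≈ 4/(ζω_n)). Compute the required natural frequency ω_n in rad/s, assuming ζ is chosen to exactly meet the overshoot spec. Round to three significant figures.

ζ = −ln(OS)/√(π² + (ln OS)²). With OS = 0.540, ln OS = −0.6162 and ζ = 0.6162/3.201 = 0.192.
Then ω_n = 4/(ζ t_s) = 4/(0.192 × 0.217) = 95.8 rad/s.

ω_n ≈ 95.8 rad/s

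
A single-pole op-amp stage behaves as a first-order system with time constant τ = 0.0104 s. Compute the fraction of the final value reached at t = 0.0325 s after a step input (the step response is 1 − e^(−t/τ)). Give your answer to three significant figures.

y/y_∞ ≈ 0.956

y(t)/y_∞ = 1 − e^(−t/τ) = 1 − e^(−0.0325/0.0104) = 1 − e^(−3.13) = 0.956.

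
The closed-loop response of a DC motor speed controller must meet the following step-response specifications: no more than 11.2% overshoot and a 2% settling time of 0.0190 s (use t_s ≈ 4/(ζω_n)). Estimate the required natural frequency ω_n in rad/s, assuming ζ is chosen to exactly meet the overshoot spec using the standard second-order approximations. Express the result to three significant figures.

ω_n ≈ 368 rad/s

Inverting the overshoot relation: ζ = |ln 0.112|/√(π² + ln²0.112) = 0.572.
From t_s ≈ 4/(ζω_n): ω_n = 4/(ζ·t_s) = 4/(0.572·0.0190) = 368 rad/s.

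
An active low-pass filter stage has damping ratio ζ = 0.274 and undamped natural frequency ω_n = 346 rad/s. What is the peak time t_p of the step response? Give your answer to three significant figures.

The damped frequency is ω_d = ω_n√(1−ζ²) = 346·√(1−0.0751) = 333 rad/s.
Peak time t_p = π/ω_d = π/333 = 0.00944 s.

t_p ≈ 0.00944 s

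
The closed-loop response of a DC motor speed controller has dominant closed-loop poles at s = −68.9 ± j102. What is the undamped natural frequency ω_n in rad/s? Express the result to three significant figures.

ω_n ≈ 123 rad/s

The poles are at −σ ± jω_d with σ = 68.9 and ω_d = 102, so ω_n = √(σ²+ω_d²) = 123 rad/s and ζ = σ/ω_n = 0.560.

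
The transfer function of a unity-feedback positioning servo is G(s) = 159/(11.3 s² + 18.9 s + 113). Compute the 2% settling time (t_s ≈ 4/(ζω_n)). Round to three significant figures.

t_s ≈ 4.78 s

Dividing through by 11.3: denominator becomes s² + 1.673 s + 10.00.
So ω_n = √10.00 = 3.16 rad/s and ζ = 1.673/(2·3.16) = 0.264.
t_s ≈ 4/(ζω_n) = 4.78 s.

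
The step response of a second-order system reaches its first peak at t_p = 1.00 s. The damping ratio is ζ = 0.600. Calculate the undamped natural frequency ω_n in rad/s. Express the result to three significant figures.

Peak time t_p = π/ω_d, so ω_d = π/t_p = π/1.00 = 3.14 rad/s.
ω_n = ω_d/√(1−ζ²) = 3.14/√0.640 = 3.93 rad/s.

ω_n ≈ 3.93 rad/s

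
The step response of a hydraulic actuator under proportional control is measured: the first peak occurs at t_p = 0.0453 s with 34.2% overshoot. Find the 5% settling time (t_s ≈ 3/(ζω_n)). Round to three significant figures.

The overshoot fixes ζ = −ln(OS)/√(π²+ln²(OS)) = 0.323.
t_p = π/ω_d ⇒ ω_d = 69.4 rad/s; then ω_n = ω_d/√(1−ζ²) = 73.3 rad/s.
t_s ≈ 3/(ζω_n) = 3/(0.323·73.3) = 0.127 s.

t_s ≈ 0.127 s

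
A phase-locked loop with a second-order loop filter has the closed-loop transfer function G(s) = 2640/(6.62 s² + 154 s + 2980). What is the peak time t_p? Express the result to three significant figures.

t_p ≈ 0.177 s

Dividing through by 6.62: denominator becomes s² + 23.26 s + 450.2.
So ω_n = √450.2 = 21.2 rad/s and ζ = 23.26/(2·21.2) = 0.548.
The damped frequency ω_d = ω_n√(1−ζ²) = 17.7 rad/s. t_p = π/ω_d = 0.177 s.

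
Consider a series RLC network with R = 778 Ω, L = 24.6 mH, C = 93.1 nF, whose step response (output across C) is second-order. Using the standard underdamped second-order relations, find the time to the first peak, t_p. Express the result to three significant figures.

t_p ≈ 0.000230 s

For a series RLC circuit (capacitor voltage as output), ω_n = 1/√(LC) = 1/√(24.6 mH · 93.1 nF) = 20900 rad/s.
ζ = (R/2)·√(C/L) = (778/2)·√(93.1 nF/24.6 mH) = 0.757.
ω_d = 20900·√(1 − 0.757²) = 13700 rad/s. t_p = π/ω_d = 0.000230 s.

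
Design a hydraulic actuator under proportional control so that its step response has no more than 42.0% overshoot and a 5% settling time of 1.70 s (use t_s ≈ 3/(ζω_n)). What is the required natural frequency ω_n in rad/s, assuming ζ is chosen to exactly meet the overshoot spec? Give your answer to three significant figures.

ζ = −ln(OS)/√(π² + (ln OS)²). With OS = 0.420, ln OS = −0.8675 and ζ = 0.8675/3.259 = 0.266.
Then ω_n = 3/(ζ t_s) = 3/(0.266 × 1.70) = 6.63 rad/s.

ω_n ≈ 6.63 rad/s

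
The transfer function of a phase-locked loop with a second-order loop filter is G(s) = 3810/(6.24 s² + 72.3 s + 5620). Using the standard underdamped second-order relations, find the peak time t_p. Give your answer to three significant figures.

t_p ≈ 0.107 s

Dividing through by 6.24: denominator becomes s² + 11.59 s + 900.6.
So ω_n = √900.6 = 30.0 rad/s and ζ = 11.59/(2·30.0) = 0.193.
ω_d = ω_n√(1−ζ²) = 29.4 rad/s. t_p = π/ω_d = 0.107 s.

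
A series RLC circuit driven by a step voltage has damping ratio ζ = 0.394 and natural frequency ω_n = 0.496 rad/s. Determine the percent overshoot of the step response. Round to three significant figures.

%OS ≈ 26.0%

For an underdamped second-order system, %OS = 100·exp(−πζ/√(1−ζ²)).
πζ/√(1−ζ²) = π·0.394/√(1−0.155) = 1.347, so %OS = 100·e^(−1.347) = 26.0%.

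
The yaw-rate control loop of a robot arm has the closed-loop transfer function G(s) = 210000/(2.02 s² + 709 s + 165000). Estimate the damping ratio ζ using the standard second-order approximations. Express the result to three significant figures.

Dividing through by 2.02: denominator becomes s² + 351.0 s + 81680.
So ω_n = √81680 = 286 rad/s and ζ = 351.0/(2·286) = 0.614.

ζ ≈ 0.614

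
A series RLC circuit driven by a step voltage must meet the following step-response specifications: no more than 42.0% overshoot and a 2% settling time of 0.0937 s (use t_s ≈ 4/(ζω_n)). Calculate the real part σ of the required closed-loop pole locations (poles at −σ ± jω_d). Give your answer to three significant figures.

The settling-time spec alone fixes σ = ζω_n = 4/t_s = 4/0.0937 = 42.7.
(Overshoot then fixes ζ = 0.266 and hence ω_d = σ·√(1−ζ²)/ζ = 155 rad/s.)

σ ≈ 42.7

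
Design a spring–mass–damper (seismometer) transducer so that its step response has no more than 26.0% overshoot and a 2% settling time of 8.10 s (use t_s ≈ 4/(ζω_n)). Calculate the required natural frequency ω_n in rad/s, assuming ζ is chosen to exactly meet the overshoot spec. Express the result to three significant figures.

ω_n ≈ 1.25 rad/s

Inverting the overshoot relation: ζ = |ln 0.260|/√(π² + ln²0.260) = 0.394.
Then ω_n = 4/(ζ t_s) = 4/(0.394 × 8.10) = 1.25 rad/s.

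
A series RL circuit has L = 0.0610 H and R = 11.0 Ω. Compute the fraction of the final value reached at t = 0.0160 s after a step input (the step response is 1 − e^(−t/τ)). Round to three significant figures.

y/y_∞ ≈ 0.944

τ = L/R = 0.0610/11.0 = 0.00555 s.
y(t)/y_∞ = 1 − e^(−t/τ) = 1 − e^(−0.0160/0.00555) = 1 − e^(−2.89) = 0.944.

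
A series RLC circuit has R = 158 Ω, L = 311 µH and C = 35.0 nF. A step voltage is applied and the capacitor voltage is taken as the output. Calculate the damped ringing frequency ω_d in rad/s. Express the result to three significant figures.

For a series RLC circuit (capacitor voltage as output), ω_n = 1/√(LC) = 1/√(311 µH · 35.0 nF) = 303000 rad/s.
ζ = (R/2)·√(C/L) = (158/2)·√(35.0 nF/311 µH) = 0.838.
The damped frequency ω_d = ω_n√(1−ζ²) = 165000 rad/s.

ω_d ≈ 165000 rad/s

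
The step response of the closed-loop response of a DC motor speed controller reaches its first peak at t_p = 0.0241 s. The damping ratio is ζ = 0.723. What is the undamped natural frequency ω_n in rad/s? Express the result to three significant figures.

ω_n ≈ 189 rad/s

Peak time t_p = π/ω_d, so ω_d = π/t_p = π/0.0241 = 130 rad/s.
ω_n = ω_d/√(1−ζ²) = 130/√0.477 = 189 rad/s.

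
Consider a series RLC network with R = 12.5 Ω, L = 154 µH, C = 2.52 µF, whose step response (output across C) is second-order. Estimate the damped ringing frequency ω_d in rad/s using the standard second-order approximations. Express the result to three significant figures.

ω_d ≈ 30500 rad/s

For a series RLC circuit (capacitor voltage as output), ω_n = 1/√(LC) = 1/√(154 µH · 2.52 µF) = 50800 rad/s.
ζ = (R/2)·√(C/L) = (12.5/2)·√(2.52 µF/154 µH) = 0.800.
ω_d = 50800·√(1 − 0.800²) = 30500 rad/s.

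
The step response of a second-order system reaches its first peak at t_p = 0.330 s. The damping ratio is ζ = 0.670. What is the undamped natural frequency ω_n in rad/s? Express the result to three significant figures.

ω_n ≈ 12.8 rad/s

Peak time t_p = π/ω_d, so ω_d = π/t_p = π/0.330 = 9.52 rad/s.
ω_n = ω_d/√(1−ζ²) = 9.52/√0.551 = 12.8 rad/s.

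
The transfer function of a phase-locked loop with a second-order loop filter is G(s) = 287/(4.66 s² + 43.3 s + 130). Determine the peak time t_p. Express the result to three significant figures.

Dividing through by 4.66: denominator becomes s² + 9.292 s + 27.90.
So ω_n = √27.90 = 5.28 rad/s and ζ = 9.292/(2·5.28) = 0.880.
ω_d = ω_n√(1−ζ²) = 2.51 rad/s. t_p = π/ω_d = 1.25 s.

t_p ≈ 1.25 s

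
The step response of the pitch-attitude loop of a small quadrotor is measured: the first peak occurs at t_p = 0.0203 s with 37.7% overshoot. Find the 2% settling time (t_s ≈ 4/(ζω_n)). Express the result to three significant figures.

ζ from %OS: ζ = |ln 0.377|/√(π²+ln²0.377) = 0.297.
t_p = π/ω_d ⇒ ω_d = 155 rad/s; then ω_n = ω_d/√(1−ζ²) = 162 rad/s.
t_s ≈ 4/(ζω_n) = 4/(0.297·162) = 0.0832 s.

t_s ≈ 0.0832 s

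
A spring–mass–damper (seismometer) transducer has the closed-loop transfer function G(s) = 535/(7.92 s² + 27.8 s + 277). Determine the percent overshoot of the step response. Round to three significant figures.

%OS ≈ 37.7%

Dividing through by 7.92: denominator becomes s² + 3.510 s + 34.97.
So ω_n = √34.97 = 5.91 rad/s and ζ = 3.510/(2·5.91) = 0.297.
%OS = 100 e^{−πζ/√(1−ζ²)} with ζ = 0.297 gives 37.7%.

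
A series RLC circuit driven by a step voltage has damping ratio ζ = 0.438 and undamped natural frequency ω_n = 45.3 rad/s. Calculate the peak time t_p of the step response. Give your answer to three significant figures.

The damped frequency is ω_d = ω_n√(1−ζ²) = 45.3·√(1−0.192) = 40.7 rad/s.
Peak time t_p = π/ω_d = π/40.7 = 0.0771 s.

t_p ≈ 0.0771 s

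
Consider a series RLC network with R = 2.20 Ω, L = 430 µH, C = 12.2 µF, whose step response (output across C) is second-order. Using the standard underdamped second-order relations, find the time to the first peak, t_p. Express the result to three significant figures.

For a series RLC circuit (capacitor voltage as output), ω_n = 1/√(LC) = 1/√(430 µH · 12.2 µF) = 13800 rad/s.
ζ = (R/2)·√(C/L) = (2.20/2)·√(12.2 µF/430 µH) = 0.185.
The damped frequency ω_d = ω_n√(1−ζ²) = 13600 rad/s. t_p = π/ω_d = 0.000232 s.

t_p ≈ 0.000232 s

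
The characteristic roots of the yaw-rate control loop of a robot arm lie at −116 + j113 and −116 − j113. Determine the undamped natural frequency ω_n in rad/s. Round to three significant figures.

With σ = 116, ω_d = 113: ω_n = √(σ²+ω_d²) = 162 rad/s, ζ = σ/ω_n = 0.716.

ω_n ≈ 162 rad/s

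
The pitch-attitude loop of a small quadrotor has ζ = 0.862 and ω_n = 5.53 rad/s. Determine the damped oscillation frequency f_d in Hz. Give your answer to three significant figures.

f_d ≈ 0.446 Hz

ω_d = ω_n√(1−ζ²) = 5.53·√0.257 = 2.80 rad/s.
f_d = ω_d/(2π) = 0.446 Hz.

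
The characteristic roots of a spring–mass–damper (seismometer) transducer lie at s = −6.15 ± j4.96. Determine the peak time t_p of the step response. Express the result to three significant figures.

t_p = π/ω_d with ω_d = 4.96 (the imaginary part), so t_p = 0.633 s.

t_p ≈ 0.633 s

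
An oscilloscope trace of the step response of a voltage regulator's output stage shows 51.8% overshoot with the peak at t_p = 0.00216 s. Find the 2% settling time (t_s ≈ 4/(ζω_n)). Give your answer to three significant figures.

t_s ≈ 0.0131 s

ζ from %OS: ζ = |ln 0.518|/√(π²+ln²0.518) = 0.205.
t_p = π/ω_d ⇒ ω_d = 1450 rad/s; then ω_n = ω_d/√(1−ζ²) = 1490 rad/s.
t_s ≈ 4/(ζω_n) = 4/(0.205·1490) = 0.0131 s.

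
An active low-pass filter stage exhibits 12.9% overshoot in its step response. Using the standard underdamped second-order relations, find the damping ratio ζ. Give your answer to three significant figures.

ζ ≈ 0.546

Inverting the overshoot relation: ζ = |ln 0.129|/√(π² + ln²0.129) = 0.546.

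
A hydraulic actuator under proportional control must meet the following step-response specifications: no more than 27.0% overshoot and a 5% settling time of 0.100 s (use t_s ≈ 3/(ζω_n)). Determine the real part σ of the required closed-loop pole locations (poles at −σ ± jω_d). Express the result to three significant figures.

σ ≈ 30.0

The settling-time spec alone fixes σ = ζω_n = 3/t_s = 3/0.100 = 30.0.
(Overshoot then fixes ζ = 0.385 and hence ω_d = σ·√(1−ζ²)/ζ = 72.0 rad/s.)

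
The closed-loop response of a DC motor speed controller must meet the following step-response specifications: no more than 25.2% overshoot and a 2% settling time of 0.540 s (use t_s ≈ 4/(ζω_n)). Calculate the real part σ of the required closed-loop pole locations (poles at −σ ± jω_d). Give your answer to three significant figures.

σ ≈ 7.41

The settling-time spec alone fixes σ = ζω_n = 4/t_s = 4/0.540 = 7.41.
(Overshoot then fixes ζ = 0.402 and hence ω_d = σ·√(1−ζ²)/ζ = 16.9 rad/s.)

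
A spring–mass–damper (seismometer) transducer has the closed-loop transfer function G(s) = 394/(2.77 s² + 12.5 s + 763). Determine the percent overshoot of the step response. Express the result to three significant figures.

Dividing through by 2.77: denominator becomes s² + 4.513 s + 275.5.
So ω_n = √275.5 = 16.6 rad/s and ζ = 4.513/(2·16.6) = 0.136.
Overshoot: exp(−π·0.136/√(1−0.136²)) = 0.650, i.e. 65.0%.

%OS ≈ 65.0%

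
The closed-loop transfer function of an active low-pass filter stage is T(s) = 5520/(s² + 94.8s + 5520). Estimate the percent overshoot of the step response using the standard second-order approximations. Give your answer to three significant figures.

ω_n = √5520 = 74.3 rad/s; ζ = 94.8/(2·74.3) = 0.638.
%OS = 100·exp(−πζ/√(1−ζ²)) = 7.41%.

%OS ≈ 7.41%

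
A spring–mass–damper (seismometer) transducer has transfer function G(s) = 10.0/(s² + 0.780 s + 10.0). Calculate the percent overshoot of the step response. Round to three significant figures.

%OS ≈ 67.7%

Matching coefficients with s² + 2ζω_n s + ω_n² gives ω_n² = 10.0 ⇒ ω_n = 3.16 rad/s, and ζ = 0.780/(2ω_n) = 0.123.
%OS = 100·exp(−πζ/√(1−ζ²)) = 67.7%.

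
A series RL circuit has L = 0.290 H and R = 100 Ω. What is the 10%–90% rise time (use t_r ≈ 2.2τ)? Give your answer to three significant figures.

t_r ≈ 0.00638 s

τ = L/R = 0.290/100 = 0.00290 s.
t_r ≈ 2.2τ = 0.00638 s.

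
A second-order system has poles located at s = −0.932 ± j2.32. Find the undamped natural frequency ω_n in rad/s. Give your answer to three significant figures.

ω_n ≈ 2.50 rad/s

With σ = 0.932, ω_d = 2.32: ω_n = √(σ²+ω_d²) = 2.50 rad/s, ζ = σ/ω_n = 0.373.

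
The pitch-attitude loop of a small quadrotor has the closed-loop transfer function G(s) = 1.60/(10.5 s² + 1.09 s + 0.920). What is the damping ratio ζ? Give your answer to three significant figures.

Dividing through by 10.5: denominator becomes s² + 0.1038 s + 0.08762.
So ω_n = √0.08762 = 0.296 rad/s and ζ = 0.1038/(2·0.296) = 0.175.

ζ ≈ 0.175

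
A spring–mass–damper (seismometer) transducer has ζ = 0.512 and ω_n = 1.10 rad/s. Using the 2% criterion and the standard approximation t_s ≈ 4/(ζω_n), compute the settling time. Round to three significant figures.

t_s ≈ 4/(ζω_n) = 4/(0.512 × 1.10) = 7.10 s.

t_s ≈ 7.10 s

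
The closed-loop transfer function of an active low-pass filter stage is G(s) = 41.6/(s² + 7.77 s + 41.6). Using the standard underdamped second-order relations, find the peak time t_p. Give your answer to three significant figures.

t_p ≈ 0.610 s

Comparing the denominator to s² + 2ζω_n s + ω_n²: ω_n = √41.6 = 6.45 rad/s, and 2ζω_n = 7.77 so ζ = 7.77/(2·6.45) = 0.602.
ω_d = 6.45·√(1 − 0.602²) = 5.15 rad/s. Then t_p = π/ω_d = 0.610 s.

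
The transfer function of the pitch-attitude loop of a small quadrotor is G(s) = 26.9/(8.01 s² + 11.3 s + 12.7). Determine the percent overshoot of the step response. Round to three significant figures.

Dividing through by 8.01: denominator becomes s² + 1.411 s + 1.586.
So ω_n = √1.586 = 1.26 rad/s and ζ = 1.411/(2·1.26) = 0.560.
Overshoot: exp(−π·0.560/√(1−0.560²)) = 0.119, i.e. 11.9%.

%OS ≈ 11.9%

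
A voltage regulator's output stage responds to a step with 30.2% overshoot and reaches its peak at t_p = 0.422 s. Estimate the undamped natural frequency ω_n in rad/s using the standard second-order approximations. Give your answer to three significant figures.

ω_n ≈ 7.97 rad/s

From the overshoot, ζ = −ln(OS)/√(π²+ln²(OS)) = 0.356.
t_p = π/ω_d ⇒ ω_d = 7.44 rad/s; then ω_n = ω_d/√(1−ζ²) = 7.97 rad/s.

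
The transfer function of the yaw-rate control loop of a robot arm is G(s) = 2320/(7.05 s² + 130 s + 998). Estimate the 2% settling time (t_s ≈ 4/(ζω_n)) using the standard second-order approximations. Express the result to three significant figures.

t_s ≈ 0.434 s

Dividing through by 7.05: denominator becomes s² + 18.44 s + 141.6.
So ω_n = √141.6 = 11.9 rad/s and ζ = 18.44/(2·11.9) = 0.775.
t_s ≈ 4/(ζω_n) = 0.434 s.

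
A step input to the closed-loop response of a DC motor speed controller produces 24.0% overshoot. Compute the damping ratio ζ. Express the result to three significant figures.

From %OS = 100·exp(−πζ/√(1−ζ²)), invert to get ζ = −ln(OS)/√(π² + ln²(OS)) with OS = 0.240.
−ln 0.240 = 1.427, so ζ = 1.427/√(π² + 2.037) = 0.414.

ζ ≈ 0.414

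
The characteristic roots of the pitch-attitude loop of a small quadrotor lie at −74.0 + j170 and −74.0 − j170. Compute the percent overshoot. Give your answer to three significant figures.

|pole| = ω_n = √(74.0² + 170²) = 185 rad/s; ζ = cos θ = σ/ω_n = 0.399.
Overshoot: exp(−π·0.399/√(1−0.399²)) = 0.255, i.e. 25.5%.

%OS ≈ 25.5%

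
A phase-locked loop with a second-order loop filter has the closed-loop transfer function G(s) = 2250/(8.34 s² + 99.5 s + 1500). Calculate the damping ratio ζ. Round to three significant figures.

ζ ≈ 0.445

Dividing through by 8.34: denominator becomes s² + 11.93 s + 179.9.
So ω_n = √179.9 = 13.4 rad/s and ζ = 11.93/(2·13.4) = 0.445.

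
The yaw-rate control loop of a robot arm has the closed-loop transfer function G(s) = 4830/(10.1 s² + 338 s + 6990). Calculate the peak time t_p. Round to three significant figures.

t_p ≈ 0.155 s

Dividing through by 10.1: denominator becomes s² + 33.47 s + 692.1.
So ω_n = √692.1 = 26.3 rad/s and ζ = 33.47/(2·26.3) = 0.636.
ω_d = 26.3·√(1 − 0.636²) = 20.3 rad/s. t_p = π/ω_d = 0.155 s.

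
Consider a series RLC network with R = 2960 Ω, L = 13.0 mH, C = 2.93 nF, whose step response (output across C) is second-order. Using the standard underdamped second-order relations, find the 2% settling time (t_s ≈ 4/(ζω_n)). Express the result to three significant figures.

t_s ≈ 0.0000351 s

For a series RLC circuit (capacitor voltage as output), ω_n = 1/√(LC) = 1/√(13.0 mH · 2.93 nF) = 162000 rad/s.
ζ = (R/2)·√(C/L) = (2960/2)·√(2.93 nF/13.0 mH) = 0.703.
t_s ≈ 4/(ζω_n) = 0.0000351 s.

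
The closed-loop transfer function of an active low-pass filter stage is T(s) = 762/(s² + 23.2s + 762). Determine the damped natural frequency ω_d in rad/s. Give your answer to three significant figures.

Comparing the denominator to s² + 2ζω_n s + ω_n²: ω_n = √762 = 27.6 rad/s, and 2ζω_n = 23.2 so ζ = 23.2/(2·27.6) = 0.420.
ω_d = 27.6·√(1 − 0.420²) = 25.0 rad/s.

ω_d ≈ 25.0 rad/s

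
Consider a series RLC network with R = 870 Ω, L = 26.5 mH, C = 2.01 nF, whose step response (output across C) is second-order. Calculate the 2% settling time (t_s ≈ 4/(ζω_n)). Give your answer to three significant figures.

t_s ≈ 0.000244 s

For a series RLC circuit (capacitor voltage as output), ω_n = 1/√(LC) = 1/√(26.5 mH · 2.01 nF) = 137000 rad/s.
ζ = (R/2)·√(C/L) = (870/2)·√(2.01 nF/26.5 mH) = 0.120.
t_s ≈ 4/(ζω_n) = 0.000244 s.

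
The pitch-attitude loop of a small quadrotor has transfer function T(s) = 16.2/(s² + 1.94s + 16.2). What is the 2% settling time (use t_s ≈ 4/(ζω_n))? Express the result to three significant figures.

t_s ≈ 4.12 s

Comparing the denominator to s² + 2ζω_n s + ω_n²: ω_n = √16.2 = 4.02 rad/s, and 2ζω_n = 1.94 so ζ = 1.94/(2·4.02) = 0.241.
t_s ≈ 4/(ζω_n) = 4/(0.241·4.02) = 4.12 s.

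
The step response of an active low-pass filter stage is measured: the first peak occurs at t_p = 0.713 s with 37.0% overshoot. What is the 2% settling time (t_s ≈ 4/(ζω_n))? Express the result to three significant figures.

From the overshoot, ζ = −ln(OS)/√(π²+ln²(OS)) = 0.302.
From t_p = π/ω_d, ω_d = π/0.713 = 4.41 rad/s, so ω_n = ω_d/√(1−ζ²) = 4.62 rad/s.
t_s ≈ 4/(ζω_n) = 4/(0.302·4.62) = 2.87 s.

t_s ≈ 2.87 s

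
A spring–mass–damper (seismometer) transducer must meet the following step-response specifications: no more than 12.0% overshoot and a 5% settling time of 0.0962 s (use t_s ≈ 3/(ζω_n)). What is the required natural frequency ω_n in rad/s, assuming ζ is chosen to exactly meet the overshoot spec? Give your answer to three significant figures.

ω_n ≈ 55.7 rad/s

From %OS = 100·exp(−πζ/√(1−ζ²)), invert to get ζ = −ln(OS)/√(π² + ln²(OS)) with OS = 0.120.
−ln 0.120 = 2.120, so ζ = 2.120/√(π² + 4.496) = 0.559.
From t_s ≈ 3/(ζω_n): ω_n = 3/(ζ·t_s) = 3/(0.559·0.0962) = 55.7 rad/s.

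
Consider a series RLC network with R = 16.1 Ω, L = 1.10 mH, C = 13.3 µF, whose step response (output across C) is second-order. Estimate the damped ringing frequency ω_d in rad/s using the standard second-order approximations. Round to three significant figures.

For a series RLC circuit (capacitor voltage as output), ω_n = 1/√(LC) = 1/√(1.10 mH · 13.3 µF) = 8270 rad/s.
ζ = (R/2)·√(C/L) = (16.1/2)·√(13.3 µF/1.10 mH) = 0.885.
The damped frequency ω_d = ω_n√(1−ζ²) = 3850 rad/s.

ω_d ≈ 3850 rad/s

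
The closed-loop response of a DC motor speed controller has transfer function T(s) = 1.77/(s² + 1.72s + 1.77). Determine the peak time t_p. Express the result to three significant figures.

t_p ≈ 3.09 s

Comparing the denominator to s² + 2ζω_n s + ω_n²: ω_n = √1.77 = 1.33 rad/s, and 2ζω_n = 1.72 so ζ = 1.72/(2·1.33) = 0.646.
ω_d = ω_n√(1−ζ²) = 1.02 rad/s. Then t_p = π/ω_d = 3.09 s.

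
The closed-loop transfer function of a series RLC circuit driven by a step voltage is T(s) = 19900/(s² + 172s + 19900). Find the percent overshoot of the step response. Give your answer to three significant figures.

%OS ≈ 8.93%

ω_n = √19900 = 141 rad/s; ζ = 172/(2·141) = 0.610.
Overshoot: exp(−π·0.610/√(1−0.610²)) = 0.0893, i.e. 8.93%.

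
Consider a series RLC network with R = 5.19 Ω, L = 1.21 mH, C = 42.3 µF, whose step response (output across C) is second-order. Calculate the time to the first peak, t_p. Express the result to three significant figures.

t_p ≈ 0.000813 s

For a series RLC circuit (capacitor voltage as output), ω_n = 1/√(LC) = 1/√(1.21 mH · 42.3 µF) = 4420 rad/s.
ζ = (R/2)·√(C/L) = (5.19/2)·√(42.3 µF/1.21 mH) = 0.485.
ω_d = ω_n√(1−ζ²) = 3870 rad/s. t_p = π/ω_d = 0.000813 s.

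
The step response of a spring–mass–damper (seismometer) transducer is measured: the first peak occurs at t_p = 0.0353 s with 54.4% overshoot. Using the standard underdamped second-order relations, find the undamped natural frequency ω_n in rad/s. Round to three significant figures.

ω_n ≈ 90.7 rad/s

The overshoot fixes ζ = −ln(OS)/√(π²+ln²(OS)) = 0.190.
From t_p = π/ω_d, ω_d = π/0.0353 = 89.0 rad/s, so ω_n = ω_d/√(1−ζ²) = 90.7 rad/s.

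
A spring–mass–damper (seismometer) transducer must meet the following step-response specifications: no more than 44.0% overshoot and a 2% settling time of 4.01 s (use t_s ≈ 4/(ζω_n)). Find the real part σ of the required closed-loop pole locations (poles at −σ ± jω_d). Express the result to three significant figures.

σ ≈ 0.998

The settling-time spec alone fixes σ = ζω_n = 4/t_s = 4/4.01 = 0.998.
(Overshoot then fixes ζ = 0.253 and hence ω_d = σ·√(1−ζ²)/ζ = 3.82 rad/s.)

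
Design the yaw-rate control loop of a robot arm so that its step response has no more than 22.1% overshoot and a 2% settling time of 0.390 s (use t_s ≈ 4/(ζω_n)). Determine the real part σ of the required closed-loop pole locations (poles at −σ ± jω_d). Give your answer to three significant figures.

The settling-time spec alone fixes σ = ζω_n = 4/t_s = 4/0.390 = 10.3.
(Overshoot then fixes ζ = 0.433 and hence ω_d = σ·√(1−ζ²)/ζ = 21.3 rad/s.)

σ ≈ 10.3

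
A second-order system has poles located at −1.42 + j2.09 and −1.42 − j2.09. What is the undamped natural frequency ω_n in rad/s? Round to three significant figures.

With σ = 1.42, ω_d = 2.09: ω_n = √(σ²+ω_d²) = 2.53 rad/s, ζ = σ/ω_n = 0.562.

ω_n ≈ 2.53 rad/s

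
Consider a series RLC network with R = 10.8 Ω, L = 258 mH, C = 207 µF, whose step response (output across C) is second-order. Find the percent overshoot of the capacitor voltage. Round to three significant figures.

%OS ≈ 61.5%

For a series RLC circuit (capacitor voltage as output), ω_n = 1/√(LC) = 1/√(258 mH · 207 µF) = 137 rad/s.
ζ = (R/2)·√(C/L) = (10.8/2)·√(207 µF/258 mH) = 0.153.
%OS = 100·exp(−πζ/√(1−ζ²)) = 61.5%.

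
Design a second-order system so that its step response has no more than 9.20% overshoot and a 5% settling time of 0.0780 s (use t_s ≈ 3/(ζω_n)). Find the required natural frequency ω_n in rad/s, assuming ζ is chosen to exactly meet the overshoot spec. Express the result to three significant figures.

From %OS = 100·exp(−πζ/√(1−ζ²)), invert to get ζ = −ln(OS)/√(π² + ln²(OS)) with OS = 0.0920.
−ln 0.0920 = 2.386, so ζ = 2.386/√(π² + 5.693) = 0.605.
From t_s ≈ 3/(ζω_n): ω_n = 3/(ζ·t_s) = 3/(0.605·0.0780) = 63.6 rad/s.

ω_n ≈ 63.6 rad/s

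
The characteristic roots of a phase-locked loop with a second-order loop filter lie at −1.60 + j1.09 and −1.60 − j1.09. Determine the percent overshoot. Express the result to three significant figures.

%OS ≈ 0.994%

With σ = 1.60, ω_d = 1.09: ω_n = √(σ²+ω_d²) = 1.94 rad/s, ζ = σ/ω_n = 0.826.
%OS = 100·exp(−πζ/√(1−ζ²)) = 0.994%.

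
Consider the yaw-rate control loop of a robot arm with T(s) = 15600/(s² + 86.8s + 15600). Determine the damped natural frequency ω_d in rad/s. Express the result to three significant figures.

ω_n = √15600 = 125 rad/s; ζ = 86.8/(2·125) = 0.347.
ω_d = 125·√(1 − 0.347²) = 117 rad/s.

ω_d ≈ 117 rad/s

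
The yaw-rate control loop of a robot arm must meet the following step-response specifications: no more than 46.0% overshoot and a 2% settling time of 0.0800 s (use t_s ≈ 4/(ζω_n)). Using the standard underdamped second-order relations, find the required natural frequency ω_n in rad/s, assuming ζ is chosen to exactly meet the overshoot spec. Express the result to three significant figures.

From %OS = 100·exp(−πζ/√(1−ζ²)), invert to get ζ = −ln(OS)/√(π² + ln²(OS)) with OS = 0.460.
−ln 0.460 = 0.7765, so ζ = 0.7765/√(π² + 0.6030) = 0.240.
From t_s ≈ 4/(ζω_n): ω_n = 4/(ζ·t_s) = 4/(0.240·0.0800) = 208 rad/s.

ω_n ≈ 208 rad/s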